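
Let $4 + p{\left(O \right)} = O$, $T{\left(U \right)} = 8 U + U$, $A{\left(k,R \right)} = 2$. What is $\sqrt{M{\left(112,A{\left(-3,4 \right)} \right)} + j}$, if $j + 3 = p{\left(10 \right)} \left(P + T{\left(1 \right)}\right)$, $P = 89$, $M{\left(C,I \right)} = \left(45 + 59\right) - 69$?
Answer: $2 \sqrt{155} \approx 24.9$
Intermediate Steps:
$T{\left(U \right)} = 9 U$
$M{\left(C,I \right)} = 35$ ($M{\left(C,I \right)} = 104 - 69 = 35$)
$p{\left(O \right)} = -4 + O$
$j = 585$ ($j = -3 + \left(-4 + 10\right) \left(89 + 9 \cdot 1\right) = -3 + 6 \left(89 + 9\right) = -3 + 6 \cdot 98 = -3 + 588 = 585$)
$\sqrt{M{\left(112,A{\left(-3,4 \right)} \right)} + j} = \sqrt{35 + 585} = \sqrt{620} = 2 \sqrt{155}$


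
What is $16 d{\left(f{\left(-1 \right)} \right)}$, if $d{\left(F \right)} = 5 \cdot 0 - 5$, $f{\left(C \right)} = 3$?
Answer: $-80$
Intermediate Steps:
$d{\left(F \right)} = -5$ ($d{\left(F \right)} = 0 - 5 = -5$)
$16 d{\left(f{\left(-1 \right)} \right)} = 16 \left(-5\right) = -80$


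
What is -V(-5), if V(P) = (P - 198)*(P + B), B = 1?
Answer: -812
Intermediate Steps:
V(P) = (1 + P)*(-198 + P) (V(P) = (P - 198)*(P + 1) = (-198 + P)*(1 + P) = (1 + P)*(-198 + P))
-V(-5) = -(-198 + (-5)² - 197*(-5)) = -(-198 + 25 + 985) = -1*812 = -812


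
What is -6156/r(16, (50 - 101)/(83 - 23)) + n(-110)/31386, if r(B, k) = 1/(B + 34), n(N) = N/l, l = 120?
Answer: -115927329611/376632 ≈ -3.0780e+5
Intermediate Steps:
n(N) = N/120
r(B, k) = 1/(34 + B)
-6156/r(16, (50 - 101)/(83 - 23)) + n(-110)/31386 = -6156/(1/(34 + 16)) + ((1/120)*(-110))/31386 = -6156/(1/50) - 11/12*1/31386 = -6156/1/50 - 11/376632 = -6156*50 - 11/376632 = -307800 - 11/376632 = -115927329611/376632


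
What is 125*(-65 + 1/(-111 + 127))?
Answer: -129875/16 ≈ -8117.2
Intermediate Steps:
125*(-65 + 1/(-111 + 127)) = 125*(-65 + 1/16) = 125*(-1039/16) = -129875/16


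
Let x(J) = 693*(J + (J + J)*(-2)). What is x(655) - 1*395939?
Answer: -1757684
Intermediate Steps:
x(J) = -2079*J (x(J) = 693*(J + (2*J)*(-2)) = 693*(J - 4*J) = 693*(-3*J) = -2079*J)
x(655) - 1*395939 = -2079*655 - 1*395939 = -1361745 - 395939 = -1757684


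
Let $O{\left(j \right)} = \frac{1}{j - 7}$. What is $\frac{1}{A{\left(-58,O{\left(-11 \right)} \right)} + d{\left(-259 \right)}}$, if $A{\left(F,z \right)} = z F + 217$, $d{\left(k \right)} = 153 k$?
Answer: $- \frac{9}{354661} \approx -2.5376 \cdot 10^{-5}$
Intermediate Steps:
$O{\left(j \right)} = \frac{1}{-7 + j}$
$A{\left(F,z \right)} = 217 + F z$ ($A{\left(F,z \right)} = F z + 217 = 217 + F z$)
$\frac{1}{A{\left(-58,O{\left(-11 \right)} \right)} + d{\left(-259 \right)}} = \frac{1}{\left(217 - \frac{58}{-7 - 11}\right) + 153 \left(-259\right)} = \frac{1}{\left(217 - \frac{58}{-18}\right) - 39627} = \frac{1}{\left(217 - - \frac{29}{9}\right) - 39627} = \frac{1}{\left(217 + \frac{29}{9}\right) - 39627} = \frac{1}{\frac{1982}{9} - 39627} = \frac{1}{- \frac{354661}{9}} = - \frac{9}{354661}$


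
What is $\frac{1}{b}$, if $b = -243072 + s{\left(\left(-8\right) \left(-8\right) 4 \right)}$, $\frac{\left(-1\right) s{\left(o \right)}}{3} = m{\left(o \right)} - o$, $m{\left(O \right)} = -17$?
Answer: $- \frac{1}{242253} \approx -4.1279 \cdot 10^{-6}$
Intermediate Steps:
$s{\left(o \right)} = 51 + 3 o$ ($s{\left(o \right)} = - 3 \left(-17 - o\right) = 51 + 3 o$)
$b = -242253$ ($b = -243072 + \left(51 + 3 \left(-8\right) \left(-8\right) 4\right) = -243072 + \left(51 + 3 \cdot 64 \cdot 4\right) = -243072 + \left(51 + 3 \cdot 256\right) = -243072 + \left(51 + 768\right) = -243072 + 819 = -242253$)
$\frac{1}{b} = \frac{1}{-242253} = - \frac{1}{242253}$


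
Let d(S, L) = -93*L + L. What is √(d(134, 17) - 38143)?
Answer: I*√39707 ≈ 199.27*I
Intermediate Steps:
d(S, L) = -92*L
√(d(134, 17) - 38143) = √(-92*17 - 38143) = √(-1564 - 38143) = √(-39707) = I*√39707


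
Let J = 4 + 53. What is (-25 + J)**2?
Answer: 1024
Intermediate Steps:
J = 57
(-25 + J)**2 = (-25 + 57)**2 = 32**2 = 1024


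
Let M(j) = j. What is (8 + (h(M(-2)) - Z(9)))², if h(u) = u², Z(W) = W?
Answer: 9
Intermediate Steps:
(8 + (h(M(-2)) - Z(9)))² = (8 + ((-2)² - 1*9))² = (8 + (4 - 9))² = (8 - 5)² = 3² = 9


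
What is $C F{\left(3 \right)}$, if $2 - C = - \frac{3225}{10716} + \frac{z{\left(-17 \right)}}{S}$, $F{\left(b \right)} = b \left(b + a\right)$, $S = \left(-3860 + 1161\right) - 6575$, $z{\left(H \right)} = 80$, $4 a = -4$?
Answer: $\frac{114763149}{8281682} \approx 13.857$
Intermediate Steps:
$a = -1$ ($a = \frac{1}{4} \left(-4\right) = -1$)
$S = -9274$ ($S = -2699 - 6575 = -9274$)
$F{\left(b \right)} = b \left(-1 + b\right)$ ($F{\left(b \right)} = b \left(b - 1\right) = b \left(-1 + b\right)$)
$C = \frac{38254383}{16563364}$ ($C = 2 - \left(- \frac{3225}{10716} + \frac{80}{-9274}\right) = 2 - \left(\left(-3225\right) \frac{1}{10716} + 80 \left(- \frac{1}{9274}\right)\right) = 2 - \left(- \frac{1075}{3572} - \frac{40}{4637}\right) = 2 - - \frac{5127655}{16563364} = 2 + \frac{5127655}{16563364} = \frac{38254383}{16563364} \approx 2.3096$)
$C F{\left(3 \right)} = \frac{38254383 \cdot 3 \left(-1 + 3\right)}{16563364} = \frac{38254383 \cdot 3 \cdot 2}{16563364} = \frac{38254383}{16563364} \cdot 6 = \frac{114763149}{8281682}$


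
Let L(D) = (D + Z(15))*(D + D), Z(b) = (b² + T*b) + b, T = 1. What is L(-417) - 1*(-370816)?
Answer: 505924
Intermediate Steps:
Z(b) = b² + 2*b (Z(b) = (b² + 1*b) + b = (b² + b) + b = (b + b²) + b = b² + 2*b)
L(D) = 2*D*(255 + D) (L(D) = (D + 15*(2 + 15))*(D + D) = (D + 15*17)*(2*D) = (D + 255)*(2*D) = (255 + D)*(2*D) = 2*D*(255 + D))
L(-417) - 1*(-370816) = 2*(-417)*(255 - 417) - 1*(-370816) = 2*(-417)*(-162) + 370816 = 135108 + 370816 = 505924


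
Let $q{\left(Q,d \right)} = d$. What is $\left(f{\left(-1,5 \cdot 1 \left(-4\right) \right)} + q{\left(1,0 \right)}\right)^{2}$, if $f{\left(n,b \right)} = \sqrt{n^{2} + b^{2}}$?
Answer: $401$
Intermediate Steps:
$f{\left(n,b \right)} = \sqrt{b^{2} + n^{2}}$
$\left(f{\left(-1,5 \cdot 1 \left(-4\right) \right)} + q{\left(1,0 \right)}\right)^{2} = \left(\sqrt{\left(5 \cdot 1 \left(-4\right)\right)^{2} + \left(-1\right)^{2}} + 0\right)^{2} = \left(\sqrt{\left(5 \left(-4\right)\right)^{2} + 1} + 0\right)^{2} = \left(\sqrt{\left(-20\right)^{2} + 1} + 0\right)^{2} = \left(\sqrt{400 + 1} + 0\right)^{2} = \left(\sqrt{401} + 0\right)^{2} = \left(\sqrt{401}\right)^{2} = 401$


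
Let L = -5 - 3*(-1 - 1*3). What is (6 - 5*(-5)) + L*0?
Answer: 31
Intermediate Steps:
L = 7 (L = -5 - 3*(-1 - 3) = -5 - 3*(-4) = -5 + 12 = 7)
(6 - 5*(-5)) + L*0 = (6 - 5*(-5)) + 7*0 = (6 + 25) + 0 = 31 + 0 = 31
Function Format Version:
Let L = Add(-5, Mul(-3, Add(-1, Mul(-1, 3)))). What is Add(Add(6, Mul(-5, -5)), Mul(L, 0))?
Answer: 31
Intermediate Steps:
L = 7 (L = Add(-5, Mul(-3, Add(-1, -3))) = Add(-5, Mul(-3, -4)) = Add(-5, 12) = 7)
Add(Add(6, Mul(-5, -5)), Mul(L, 0)) = Add(Add(6, Mul(-5, -5)), Mul(7, 0)) = Add(Add(6, 25), 0) = Add(31, 0) = 31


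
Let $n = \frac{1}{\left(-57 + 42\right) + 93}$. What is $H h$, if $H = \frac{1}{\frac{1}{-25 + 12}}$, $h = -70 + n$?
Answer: $\frac{5459}{6} \approx 909.83$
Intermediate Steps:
$n = \frac{1}{78}$ ($n = \frac{1}{-15 + 93} = \frac{1}{78} \approx 0.012821$)
$h = - \frac{5459}{78}$ ($h = -70 + \frac{1}{78} = - \frac{5459}{78} \approx -69.987$)
$H = -13$ ($H = \frac{1}{\frac{1}{-13}} = \frac{1}{- \frac{1}{13}} = -13$)
$H h = \left(-13\right) \left(- \frac{5459}{78}\right) = \frac{5459}{6}$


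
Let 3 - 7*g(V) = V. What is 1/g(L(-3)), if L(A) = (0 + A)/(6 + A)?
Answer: 7/4 ≈ 1.7500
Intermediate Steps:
L(A) = A/(6 + A)
g(V) = 3/7 - V/7
1/g(L(-3)) = 1/(3/7 - (-3)/(7*(6 - 3))) = 1/(3/7 - (-3)/(7*3)) = 1/(3/7 - ⅐*(-1)) = 1/(3/7 + ⅐) = 1/(4/7) = 7/4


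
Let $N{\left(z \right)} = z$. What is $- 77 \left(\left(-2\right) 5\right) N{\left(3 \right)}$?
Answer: $2310$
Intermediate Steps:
$- 77 \left(\left(-2\right) 5\right) N{\left(3 \right)} = - 77 \left(\left(-2\right) 5\right) 3 = \left(-77\right) \left(-10\right) 3 = 770 \cdot 3 = 2310$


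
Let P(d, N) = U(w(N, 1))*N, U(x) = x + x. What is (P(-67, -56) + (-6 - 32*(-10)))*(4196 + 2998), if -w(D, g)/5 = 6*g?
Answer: 26430756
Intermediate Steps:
w(D, g) = -30*g
U(x) = 2*x
P(d, N) = -60*N (P(d, N) = (2*(-30*1))*N = (2*(-30))*N = -60*N)
(P(-67, -56) + (-6 - 32*(-10)))*(4196 + 2998) = (-60*(-56) + (-6 - 32*(-10)))*(4196 + 2998) = (3360 + (-6 + 320))*7194 = (3360 + 314)*7194 = 3674*7194 = 26430756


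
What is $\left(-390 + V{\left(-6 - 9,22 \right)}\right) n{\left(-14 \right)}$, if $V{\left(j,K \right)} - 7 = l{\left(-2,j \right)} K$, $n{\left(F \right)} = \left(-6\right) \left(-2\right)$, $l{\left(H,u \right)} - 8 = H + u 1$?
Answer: $-6972$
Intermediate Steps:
$l{\left(H,u \right)} = 8 + H + u$ ($l{\left(H,u \right)} = 8 + \left(H + u 1\right) = 8 + \left(H + u\right) = 8 + H + u$)
$n{\left(F \right)} = 12$
$V{\left(j,K \right)} = 7 + K \left(6 + j\right)$ ($V{\left(j,K \right)} = 7 + \left(8 - 2 + j\right) K = 7 + \left(6 + j\right) K = 7 + K \left(6 + j\right)$)
$\left(-390 + V{\left(-6 - 9,22 \right)}\right) n{\left(-14 \right)} = \left(-390 + \left(7 + 22 \left(6 - 15\right)\right)\right) 12 = \left(-390 + \left(7 + 22 \left(-9\right)\right)\right) 12 = \left(-390 + \left(7 - 198\right)\right) 12 = \left(-390 - 191\right) 12 = \left(-581\right) 12 = -6972$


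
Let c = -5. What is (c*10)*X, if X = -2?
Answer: 100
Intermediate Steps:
(c*10)*X = -5*10*(-2) = -50*(-2) = 100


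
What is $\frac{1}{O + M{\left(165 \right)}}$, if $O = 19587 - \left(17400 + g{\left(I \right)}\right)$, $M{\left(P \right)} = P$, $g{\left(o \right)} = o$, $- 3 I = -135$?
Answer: $\frac{1}{2307} \approx 0.00043346$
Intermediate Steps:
$I = 45$ ($I = \left(- \frac{1}{3}\right) \left(-135\right) = 45$)
$O = 2142$ ($O = 19587 - \left(17400 + 45\right) = 19587 - 17445 = 2142$)
$\frac{1}{O + M{\left(165 \right)}} = \frac{1}{2142 + 165} = \frac{1}{2307}$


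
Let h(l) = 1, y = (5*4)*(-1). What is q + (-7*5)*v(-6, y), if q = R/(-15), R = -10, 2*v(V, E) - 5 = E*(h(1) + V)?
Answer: -11021/6 ≈ -1836.8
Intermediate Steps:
y = -20 (y = 20*(-1) = -20)
v(V, E) = 5/2 + E*(1 + V)/2 (v(V, E) = 5/2 + (E*(1 + V))/2 = 5/2 + E*(1 + V)/2)
q = ⅔ (q = -10/(-15) = -10*(-1/15) = ⅔ ≈ 0.66667)
q + (-7*5)*v(-6, y) = ⅔ + (-7*5)*(5/2 + (½)*(-20) + (½)*(-20)*(-6)) = ⅔ - 35*(5/2 - 10 + 60) = ⅔ - 35*105/2 = ⅔ - 3675/2 = -11021/6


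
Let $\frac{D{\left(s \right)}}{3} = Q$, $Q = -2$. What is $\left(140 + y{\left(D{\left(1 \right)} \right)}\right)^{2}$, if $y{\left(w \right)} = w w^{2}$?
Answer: $5776$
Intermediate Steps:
$D{\left(s \right)} = -6$ ($D{\left(s \right)} = 3 \left(-2\right) = -6$)
$y{\left(w \right)} = w^{3}$
$\left(140 + y{\left(D{\left(1 \right)} \right)}\right)^{2} = \left(140 + \left(-6\right)^{3}\right)^{2} = \left(140 - 216\right)^{2} = \left(-76\right)^{2} = 5776$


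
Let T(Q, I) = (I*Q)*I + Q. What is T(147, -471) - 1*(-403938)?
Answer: 33014712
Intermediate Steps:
T(Q, I) = Q + Q*I**2 (T(Q, I) = Q*I**2 + Q = Q + Q*I**2)
T(147, -471) - 1*(-403938) = 147*(1 + (-471)**2) - 1*(-403938) = 147*(1 + 221841) + 403938 = 147*221842 + 403938 = 32610774 + 403938 = 33014712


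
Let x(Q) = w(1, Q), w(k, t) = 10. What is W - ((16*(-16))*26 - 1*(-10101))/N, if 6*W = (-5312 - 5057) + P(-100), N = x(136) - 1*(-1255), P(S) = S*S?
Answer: -32497/506 ≈ -64.223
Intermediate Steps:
x(Q) = 10
P(S) = S²
N = 1265 (N = 10 - 1*(-1255) = 10 + 1255 = 1265)
W = -123/2 (W = ((-5312 - 5057) + (-100)²)/6 = (-10369 + 10000)/6 = (⅙)*(-369) = -123/2 ≈ -61.500)
W - ((16*(-16))*26 - 1*(-10101))/N = -123/2 - ((16*(-16))*26 - 1*(-10101))/1265 = -123/2 - (-256*26 + 10101)/1265 = -123/2 - (-6656 + 10101)/1265 = -123/2 - 3445/1265 = -123/2 - 1*689/253 = -123/2 - 689/253 = -32497/506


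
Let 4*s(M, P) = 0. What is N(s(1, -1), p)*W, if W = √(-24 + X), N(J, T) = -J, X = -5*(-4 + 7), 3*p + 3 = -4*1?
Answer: 0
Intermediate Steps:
s(M, P) = 0 (s(M, P) = (¼)*0 = 0)
p = -7/3 (p = -1 + (-4*1)/3 = -1 + (⅓)*(-4) = -1 - 4/3 = -7/3 ≈ -2.3333)
X = -15 (X = -5*3 = -15)
W = I*√39 (W = √(-24 - 15) = √(-39) = I*√39 ≈ 6.245*I)
N(s(1, -1), p)*W = (-1*0)*(I*√39) = 0*(I*√39) = 0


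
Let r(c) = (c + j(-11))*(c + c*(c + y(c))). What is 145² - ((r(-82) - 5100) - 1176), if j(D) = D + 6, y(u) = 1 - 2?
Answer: 612289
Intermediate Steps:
y(u) = -1
j(D) = 6 + D
r(c) = (-5 + c)*(c + c*(-1 + c)) (r(c) = (c + (6 - 11))*(c + c*(c - 1)) = (c - 5)*(c + c*(-1 + c)) = (-5 + c)*(c + c*(-1 + c)))
145² - ((r(-82) - 5100) - 1176) = 145² - (((-82)²*(-5 - 82) - 5100) - 1176) = 21025 - ((6724*(-87) - 5100) - 1176) = 21025 - ((-584988 - 5100) - 1176) = 21025 - (-590088 - 1176) = 21025 - 1*(-591264) = 21025 + 591264 = 612289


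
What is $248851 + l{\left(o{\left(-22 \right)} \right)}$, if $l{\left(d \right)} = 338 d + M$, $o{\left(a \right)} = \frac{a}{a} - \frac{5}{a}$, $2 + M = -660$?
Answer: $\frac{2734642}{11} \approx 2.486 \cdot 10^{5}$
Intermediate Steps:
$M = -662$ ($M = -2 - 660 = -662$)
$o{\left(a \right)} = 1 - \frac{5}{a}$
$l{\left(d \right)} = -662 + 338 d$ ($l{\left(d \right)} = 338 d - 662 = -662 + 338 d$)
$248851 + l{\left(o{\left(-22 \right)} \right)} = 248851 - \left(662 - 338 \frac{-5 - 22}{-22}\right) = 248851 - \left(662 - 338 \left(\left(- \frac{1}{22}\right) \left(-27\right)\right)\right) = 248851 + \left(-662 + 338 \cdot \frac{27}{22}\right) = 248851 + \left(-662 + \frac{4563}{11}\right) = 248851 - \frac{2719}{11} = \frac{2734642}{11}$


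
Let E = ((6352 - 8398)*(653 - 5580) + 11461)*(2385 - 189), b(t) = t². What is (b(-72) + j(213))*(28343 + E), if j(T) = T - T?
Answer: 114889293376704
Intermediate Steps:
j(T) = 0
E = 22162258188 (E = (-2046*(-4927) + 11461)*2196 = (10080642 + 11461)*2196 = 10092103*2196 = 22162258188)
(b(-72) + j(213))*(28343 + E) = ((-72)² + 0)*(28343 + 22162258188) = (5184 + 0)*22162286531 = 5184*22162286531 = 114889293376704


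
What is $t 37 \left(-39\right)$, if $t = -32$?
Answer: $46176$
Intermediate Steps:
$t 37 \left(-39\right) = \left(-32\right) 37 \left(-39\right) = \left(-1184\right) \left(-39\right) = 46176$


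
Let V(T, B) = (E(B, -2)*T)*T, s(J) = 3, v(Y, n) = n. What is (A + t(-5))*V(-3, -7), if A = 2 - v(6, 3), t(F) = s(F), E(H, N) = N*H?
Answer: 252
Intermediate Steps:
E(H, N) = H*N
V(T, B) = -2*B*T² (V(T, B) = ((B*(-2))*T)*T = ((-2*B)*T)*T = (-2*B*T)*T = -2*B*T²)
t(F) = 3
A = -1 (A = 2 - 1*3 = 2 - 3 = -1)
(A + t(-5))*V(-3, -7) = (-1 + 3)*(-2*(-7)*(-3)²) = 2*(-2*(-7)*9) = 2*126 = 252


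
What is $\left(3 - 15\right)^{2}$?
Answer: $144$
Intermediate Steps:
$\left(3 - 15\right)^{2} = \left(-12\right)^{2} = 144$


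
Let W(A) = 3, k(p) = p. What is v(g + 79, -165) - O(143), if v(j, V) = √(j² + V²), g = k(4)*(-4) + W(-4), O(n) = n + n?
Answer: -286 + 33*√29 ≈ -108.29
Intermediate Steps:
O(n) = 2*n
g = -13 (g = 4*(-4) + 3 = -16 + 3 = -13)
v(j, V) = √(V² + j²)
v(g + 79, -165) - O(143) = √((-165)² + (-13 + 79)²) - 2*143 = √(27225 + 66²) - 1*286 = √(27225 + 4356) - 286 = √31581 - 286 = 33*√29 - 286 = -286 + 33*√29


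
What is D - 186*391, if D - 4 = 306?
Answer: -72416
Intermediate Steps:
D = 310 (D = 4 + 306 = 310)
D - 186*391 = 310 - 186*391 = 310 - 72726 = -72416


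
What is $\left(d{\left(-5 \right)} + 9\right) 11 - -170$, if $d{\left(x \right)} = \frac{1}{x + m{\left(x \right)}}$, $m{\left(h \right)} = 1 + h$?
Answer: $\frac{2410}{9} \approx 267.78$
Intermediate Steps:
$d{\left(x \right)} = \frac{1}{1 + 2 x}$ ($d{\left(x \right)} = \frac{1}{x + \left(1 + x\right)} = \frac{1}{1 + 2 x}$)
$\left(d{\left(-5 \right)} + 9\right) 11 - -170 = \left(\frac{1}{1 + 2 \left(-5\right)} + 9\right) 11 - -170 = \left(\frac{1}{1 - 10} + 9\right) 11 + 170 = \left(\frac{1}{-9} + 9\right) 11 + 170 = \left(- \frac{1}{9} + 9\right) 11 + 170 = \frac{80}{9} \cdot 11 + 170 = \frac{880}{9} + 170 = \frac{2410}{9}$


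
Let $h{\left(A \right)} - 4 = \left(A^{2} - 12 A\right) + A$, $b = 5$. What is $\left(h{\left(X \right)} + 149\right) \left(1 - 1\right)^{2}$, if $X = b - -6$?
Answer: $0$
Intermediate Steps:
$X = 11$ ($X = 5 - -6 = 5 + 6 = 11$)
$h{\left(A \right)} = 4 + A^{2} - 11 A$ ($h{\left(A \right)} = 4 + \left(\left(A^{2} - 12 A\right) + A\right) = 4 + \left(A^{2} - 11 A\right) = 4 + A^{2} - 11 A$)
$\left(h{\left(X \right)} + 149\right) \left(1 - 1\right)^{2} = \left(\left(4 + 11^{2} - 121\right) + 149\right) \left(1 - 1\right)^{2} = \left(\left(4 + 121 - 121\right) + 149\right) 0^{2} = \left(4 + 149\right) 0 = 153 \cdot 0 = 0$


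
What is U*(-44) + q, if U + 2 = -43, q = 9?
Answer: 1989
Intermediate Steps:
U = -45 (U = -2 - 43 = -45)
U*(-44) + q = -45*(-44) + 9 = 1980 + 9 = 1989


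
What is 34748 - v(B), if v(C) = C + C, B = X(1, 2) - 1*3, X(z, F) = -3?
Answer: 34760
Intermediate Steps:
B = -6 (B = -3 - 1*3 = -3 - 3 = -6)
v(C) = 2*C
34748 - v(B) = 34748 - 2*(-6) = 34748 - 1*(-12) = 34748 + 12 = 34760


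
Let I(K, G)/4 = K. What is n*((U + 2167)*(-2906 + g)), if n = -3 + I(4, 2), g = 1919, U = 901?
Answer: -39365508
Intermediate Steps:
I(K, G) = 4*K
n = 13 (n = -3 + 4*4 = -3 + 16 = 13)
n*((U + 2167)*(-2906 + g)) = 13*((901 + 2167)*(-2906 + 1919)) = 13*(3068*(-987)) = 13*(-3028116) = -39365508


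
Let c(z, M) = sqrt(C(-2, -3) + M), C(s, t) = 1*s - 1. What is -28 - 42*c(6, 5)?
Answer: -28 - 42*sqrt(2) ≈ -87.397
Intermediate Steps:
C(s, t) = -1 + s (C(s, t) = s - 1 = -1 + s)
c(z, M) = sqrt(-3 + M) (c(z, M) = sqrt((-1 - 2) + M) = sqrt(-3 + M))
-28 - 42*c(6, 5) = -28 - 42*sqrt(-3 + 5) = -28 - 42*sqrt(2)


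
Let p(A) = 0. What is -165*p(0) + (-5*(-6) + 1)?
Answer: 31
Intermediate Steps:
-165*p(0) + (-5*(-6) + 1) = -165*0 + (-5*(-6) + 1) = -15*0 + (30 + 1) = 0 + 31 = 31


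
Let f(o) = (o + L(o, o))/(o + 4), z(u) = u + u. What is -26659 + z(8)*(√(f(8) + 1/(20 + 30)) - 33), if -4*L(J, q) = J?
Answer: -27187 + 16*√13/5 ≈ -27175.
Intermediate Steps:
L(J, q) = -J/4
z(u) = 2*u
f(o) = 3*o/(4*(4 + o)) (f(o) = (o - o/4)/(o + 4) = (3*o/4)/(4 + o) = 3*o/(4*(4 + o)))
-26659 + z(8)*(√(f(8) + 1/(20 + 30)) - 33) = -26659 + (2*8)*(√((¾)*8/(4 + 8) + 1/(20 + 30)) - 33) = -26659 + 16*(√((¾)*8/12 + 1/50) - 33) = -26659 + 16*(√((¾)*8*(1/12) + 1/50) - 33) = -26659 + 16*(√(½ + 1/50) - 33) = -26659 + 16*(√(13/25) - 33) = -26659 + 16*(√13/5 - 33) = -26659 + 16*(-33 + √13/5) = -26659 + (-528 + 16*√13/5) = -27187 + 16*√13/5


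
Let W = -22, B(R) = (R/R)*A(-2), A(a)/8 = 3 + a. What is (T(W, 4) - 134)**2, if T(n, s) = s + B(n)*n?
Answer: 93636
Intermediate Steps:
A(a) = 24 + 8*a (A(a) = 8*(3 + a) = 24 + 8*a)
B(R) = 8 (B(R) = (R/R)*(24 + 8*(-2)) = 1*(24 - 16) = 1*8 = 8)
T(n, s) = s + 8*n
(T(W, 4) - 134)**2 = ((4 + 8*(-22)) - 134)**2 = ((4 - 176) - 134)**2 = (-172 - 134)**2 = (-306)**2 = 93636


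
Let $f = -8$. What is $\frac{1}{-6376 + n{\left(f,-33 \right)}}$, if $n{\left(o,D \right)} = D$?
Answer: $- \frac{1}{6409} \approx -0.00015603$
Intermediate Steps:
$\frac{1}{-6376 + n{\left(f,-33 \right)}} = \frac{1}{-6376 - 33} = \frac{1}{-6409} = - \frac{1}{6409}$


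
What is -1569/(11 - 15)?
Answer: 1569/4 ≈ 392.25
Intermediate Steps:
-1569/(11 - 15) = -1569/(-4) = -¼*(-1569) = 1569/4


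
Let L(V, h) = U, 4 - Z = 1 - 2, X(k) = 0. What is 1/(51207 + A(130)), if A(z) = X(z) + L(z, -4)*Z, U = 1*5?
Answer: 1/51232 ≈ 1.9519e-5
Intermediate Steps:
Z = 5 (Z = 4 - (1 - 2) = 4 - 1*(-1) = 4 + 1 = 5)
U = 5
L(V, h) = 5
A(z) = 25 (A(z) = 0 + 5*5 = 0 + 25 = 25)
1/(51207 + A(130)) = 1/(51207 + 25) = 1/51232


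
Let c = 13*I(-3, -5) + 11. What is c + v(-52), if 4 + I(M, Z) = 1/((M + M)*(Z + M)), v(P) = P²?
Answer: 127837/48 ≈ 2663.3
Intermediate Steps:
I(M, Z) = -4 + 1/(2*M*(M + Z)) (I(M, Z) = -4 + 1/((M + M)*(Z + M)) = -4 + 1/((2*M)*(M + Z)) = -4 + 1/(2*M*(M + Z)))
c = -1955/48 (c = 13*((½)*(1 - 8*(-3)² - 8*(-3)*(-5))/(-3*(-3 - 5))) + 11 = 13*((½)*(-⅓)*(1 - 8*9 - 120)/(-8)) + 11 = 13*((½)*(-⅓)*(-⅛)*(1 - 72 - 120)) + 11 = 13*((½)*(-⅓)*(-⅛)*(-191)) + 11 = 13*(-191/48) + 11 = -2483/48 + 11 = -1955/48 ≈ -40.729)
c + v(-52) = -1955/48 + (-52)² = -1955/48 + 2704 = 127837/48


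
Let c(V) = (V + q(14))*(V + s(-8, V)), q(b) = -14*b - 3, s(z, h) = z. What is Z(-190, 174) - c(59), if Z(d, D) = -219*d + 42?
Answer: 48792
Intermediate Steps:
q(b) = -3 - 14*b
c(V) = (-199 + V)*(-8 + V) (c(V) = (V + (-3 - 14*14))*(V - 8) = (V + (-3 - 196))*(-8 + V) = (V - 199)*(-8 + V) = (-199 + V)*(-8 + V))
Z(d, D) = 42 - 219*d
Z(-190, 174) - c(59) = (42 - 219*(-190)) - (1592 + 59² - 207*59) = (42 + 41610) - (1592 + 3481 - 12213) = 41652 - 1*(-7140) = 41652 + 7140 = 48792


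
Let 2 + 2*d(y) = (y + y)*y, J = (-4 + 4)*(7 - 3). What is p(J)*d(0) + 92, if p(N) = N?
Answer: 92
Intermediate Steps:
J = 0 (J = 0*4 = 0)
d(y) = -1 + y**2 (d(y) = -1 + ((y + y)*y)/2 = -1 + ((2*y)*y)/2 = -1 + (2*y**2)/2 = -1 + y**2)
p(J)*d(0) + 92 = 0*(-1 + 0**2) + 92 = 0*(-1 + 0) + 92 = 0*(-1) + 92 = 0 + 92 = 92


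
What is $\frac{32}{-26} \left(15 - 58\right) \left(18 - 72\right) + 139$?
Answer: $- \frac{35345}{13} \approx -2718.8$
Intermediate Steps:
$\frac{32}{-26} \left(15 - 58\right) \left(18 - 72\right) + 139 = 32 \left(- \frac{1}{26}\right) \left(\left(-43\right) \left(-54\right)\right) + 139 = \left(- \frac{16}{13}\right) 2322 + 139 = - \frac{37152}{13} + 139 = - \frac{35345}{13}$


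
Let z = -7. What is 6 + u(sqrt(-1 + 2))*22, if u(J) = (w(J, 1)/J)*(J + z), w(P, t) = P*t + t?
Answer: -258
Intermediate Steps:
w(P, t) = t + P*t
u(J) = (1 + J)*(-7 + J)/J (u(J) = ((1*(1 + J))/J)*(J - 7) = ((1 + J)/J)*(-7 + J) = (1 + J)*(-7 + J)/J)
6 + u(sqrt(-1 + 2))*22 = 6 + (-6 + sqrt(-1 + 2) - 7/sqrt(-1 + 2))*22 = 6 + (-6 + sqrt(1) - 7/(sqrt(1)))*22 = 6 + (-6 + 1 - 7/1)*22 = 6 + (-6 + 1 - 7*1)*22 = 6 + (-6 + 1 - 7)*22 = 6 - 12*22 = 6 - 264 = -258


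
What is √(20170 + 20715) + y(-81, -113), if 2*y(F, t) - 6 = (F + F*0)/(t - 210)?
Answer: 2019/646 + √40885 ≈ 205.33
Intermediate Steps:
y(F, t) = 3 + F/(2*(-210 + t)) (y(F, t) = 3 + ((F + F*0)/(t - 210))/2 = 3 + ((F + 0)/(-210 + t))/2 = 3 + (F/(-210 + t))/2 = 3 + F/(2*(-210 + t)))
√(20170 + 20715) + y(-81, -113) = √(20170 + 20715) + (-1260 - 81 + 6*(-113))/(2*(-210 - 113)) = √40885 + (½)*(-1260 - 81 - 678)/(-323) = √40885 + (½)*(-1/323)*(-2019) = √40885 + 2019/646 = 2019/646 + √40885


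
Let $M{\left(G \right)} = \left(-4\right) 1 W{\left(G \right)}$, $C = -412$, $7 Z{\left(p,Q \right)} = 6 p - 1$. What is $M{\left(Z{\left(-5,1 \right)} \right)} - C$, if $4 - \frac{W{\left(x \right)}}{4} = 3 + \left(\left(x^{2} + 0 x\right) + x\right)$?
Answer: $\frac{31308}{49} \approx 638.94$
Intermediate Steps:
$Z{\left(p,Q \right)} = - \frac{1}{7} + \frac{6 p}{7}$ ($Z{\left(p,Q \right)} = \frac{6 p - 1}{7} = \frac{-1 + 6 p}{7} = - \frac{1}{7} + \frac{6 p}{7}$)
$W{\left(x \right)} = 4 - 4 x - 4 x^{2}$ ($W{\left(x \right)} = 16 - 4 \left(3 + \left(\left(x^{2} + 0 x\right) + x\right)\right) = 16 - 4 \left(3 + \left(\left(x^{2} + 0\right) + x\right)\right) = 16 - 4 \left(3 + \left(x^{2} + x\right)\right) = 16 - 4 \left(3 + \left(x + x^{2}\right)\right) = 16 - 4 \left(3 + x + x^{2}\right) = 16 - \left(12 + 4 x + 4 x^{2}\right) = 4 - 4 x - 4 x^{2}$)
$M{\left(G \right)} = -16 + 16 G + 16 G^{2}$ ($M{\left(G \right)} = \left(-4\right) 1 \left(4 - 4 G - 4 G^{2}\right) = - 4 \left(4 - 4 G - 4 G^{2}\right) = -16 + 16 G + 16 G^{2}$)
$M{\left(Z{\left(-5,1 \right)} \right)} - C = \left(-16 + 16 \left(- \frac{1}{7} + \frac{6}{7} \left(-5\right)\right) + 16 \left(- \frac{1}{7} + \frac{6}{7} \left(-5\right)\right)^{2}\right) - -412 = \left(-16 + 16 \left(- \frac{1}{7} - \frac{30}{7}\right) + 16 \left(- \frac{1}{7} - \frac{30}{7}\right)^{2}\right) + 412 = \left(-16 + 16 \left(- \frac{31}{7}\right) + 16 \left(- \frac{31}{7}\right)^{2}\right) + 412 = \left(-16 - \frac{496}{7} + 16 \cdot \frac{961}{49}\right) + 412 = \left(-16 - \frac{496}{7} + \frac{15376}{49}\right) + 412 = \frac{11120}{49} + 412 = \frac{31308}{49}$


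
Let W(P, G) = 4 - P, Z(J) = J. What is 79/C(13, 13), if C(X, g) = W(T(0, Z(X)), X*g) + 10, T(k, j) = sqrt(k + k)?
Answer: 79/14 ≈ 5.6429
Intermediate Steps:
T(k, j) = sqrt(2)*sqrt(k) (T(k, j) = sqrt(2*k) = sqrt(2)*sqrt(k))
C(X, g) = 14 (C(X, g) = (4 - sqrt(2)*sqrt(0)) + 10 = (4 - sqrt(2)*0) + 10 = (4 - 1*0) + 10 = (4 + 0) + 10 = 4 + 10 = 14)
79/C(13, 13) = 79/14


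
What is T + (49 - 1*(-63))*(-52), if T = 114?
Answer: -5710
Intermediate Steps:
T + (49 - 1*(-63))*(-52) = 114 + (49 - 1*(-63))*(-52) = 114 + (49 + 63)*(-52) = 114 + 112*(-52) = 114 - 5824 = -5710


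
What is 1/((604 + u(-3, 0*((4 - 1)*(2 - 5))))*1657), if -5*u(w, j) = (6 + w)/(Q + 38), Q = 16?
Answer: 90/90072863 ≈ 9.9919e-7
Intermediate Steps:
u(w, j) = -1/45 - w/270 (u(w, j) = -(6 + w)/(5*(16 + 38)) = -(6 + w)/(5*54) = -(⅑ + w/54)/5 = -1/45 - w/270)
1/((604 + u(-3, 0*((4 - 1)*(2 - 5))))*1657) = 1/((604 + (-1/45 - 1/270*(-3)))*1657) = (1/1657)/(604 + (-1/45 + 1/90)) = (1/1657)/(604 - 1/90) = (1/1657)/(54359/90) = (90/54359)*(1/1657) = 90/90072863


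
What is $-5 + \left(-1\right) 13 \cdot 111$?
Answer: $-1448$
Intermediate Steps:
$-5 + \left(-1\right) 13 \cdot 111 = -5 - 1443 = -1448$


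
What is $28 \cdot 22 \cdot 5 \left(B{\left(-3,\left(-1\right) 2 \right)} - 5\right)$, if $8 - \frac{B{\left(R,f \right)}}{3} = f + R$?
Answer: $104720$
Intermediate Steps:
$B{\left(R,f \right)} = 24 - 3 R - 3 f$ ($B{\left(R,f \right)} = 24 - 3 \left(f + R\right) = 24 - 3 \left(R + f\right) = 24 - \left(3 R + 3 f\right) = 24 - 3 R - 3 f$)
$28 \cdot 22 \cdot 5 \left(B{\left(-3,\left(-1\right) 2 \right)} - 5\right) = 28 \cdot 22 \cdot 5 \left(\left(24 - -9 - 3 \left(\left(-1\right) 2\right)\right) - 5\right) = 616 \cdot 5 \left(\left(24 + 9 - -6\right) - 5\right) = 616 \cdot 5 \left(\left(24 + 9 + 6\right) - 5\right) = 616 \cdot 5 \left(39 - 5\right) = 616 \cdot 5 \cdot 34 = 616 \cdot 170 = 104720$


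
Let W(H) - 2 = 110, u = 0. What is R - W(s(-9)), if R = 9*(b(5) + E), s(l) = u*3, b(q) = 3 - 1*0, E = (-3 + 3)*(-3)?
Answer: -85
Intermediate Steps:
E = 0 (E = 0*(-3) = 0)
b(q) = 3 (b(q) = 3 + 0 = 3)
s(l) = 0 (s(l) = 0*3 = 0)
R = 27 (R = 9*(3 + 0) = 9*3 = 27)
W(H) = 112 (W(H) = 2 + 110 = 112)
R - W(s(-9)) = 27 - 1*112 = 27 - 112 = -85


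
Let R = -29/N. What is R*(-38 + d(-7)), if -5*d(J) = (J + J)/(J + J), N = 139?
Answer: 5539/695 ≈ 7.9698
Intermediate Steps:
d(J) = -⅕ (d(J) = -(J + J)/(5*(J + J)) = -2*J/(5*(2*J)) = -2*J*1/(2*J)/5 = -⅕*1 = -⅕)
R = -29/139 ≈ -0.20863
R*(-38 + d(-7)) = -29*(-38 - ⅕)/139 = -29/139*(-191/5) = 5539/695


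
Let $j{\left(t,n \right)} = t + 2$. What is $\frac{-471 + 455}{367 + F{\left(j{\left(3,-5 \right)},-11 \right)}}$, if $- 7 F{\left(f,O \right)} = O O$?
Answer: $- \frac{7}{153} \approx -0.045752$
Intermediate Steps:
$j{\left(t,n \right)} = 2 + t$
$F{\left(f,O \right)} = - \frac{O^{2}}{7}$ ($F{\left(f,O \right)} = - \frac{O O}{7} = - \frac{O^{2}}{7}$)
$\frac{-471 + 455}{367 + F{\left(j{\left(3,-5 \right)},-11 \right)}} = \frac{-471 + 455}{367 - \frac{\left(-11\right)^{2}}{7}} = - \frac{16}{367 - \frac{121}{7}} = - \frac{16}{\frac{2448}{7}} = \left(-16\right) \frac{7}{2448} = - \frac{7}{153}$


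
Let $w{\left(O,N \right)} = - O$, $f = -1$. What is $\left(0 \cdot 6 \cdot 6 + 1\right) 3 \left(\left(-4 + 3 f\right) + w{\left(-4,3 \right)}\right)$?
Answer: $-9$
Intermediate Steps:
$\left(0 \cdot 6 \cdot 6 + 1\right) 3 \left(\left(-4 + 3 f\right) + w{\left(-4,3 \right)}\right) = \left(0 \cdot 6 \cdot 6 + 1\right) 3 \left(\left(-4 + 3 \left(-1\right)\right) - -4\right) = \left(0 \cdot 6 + 1\right) 3 \left(\left(-4 - 3\right) + 4\right) = \left(0 + 1\right) 3 \left(-7 + 4\right) = 1 \cdot 3 \left(-3\right) = 3 \left(-3\right) = -9$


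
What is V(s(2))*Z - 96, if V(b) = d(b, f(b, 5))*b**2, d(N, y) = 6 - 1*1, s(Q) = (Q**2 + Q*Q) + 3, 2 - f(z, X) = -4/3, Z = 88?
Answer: 53144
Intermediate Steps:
f(z, X) = 10/3 (f(z, X) = 2 - (-4)/3 = 2 - 1*(-4/3) = 2 + 4/3 = 10/3)
s(Q) = 3 + 2*Q**2 (s(Q) = (Q**2 + Q**2) + 3 = 2*Q**2 + 3 = 3 + 2*Q**2)
d(N, y) = 5 (d(N, y) = 6 - 1 = 5)
V(b) = 5*b**2
V(s(2))*Z - 96 = (5*(3 + 2*2**2)**2)*88 - 96 = (5*(3 + 2*4)**2)*88 - 96 = (5*(3 + 8)**2)*88 - 96 = (5*11**2)*88 - 96 = (5*121)*88 - 96 = 605*88 - 96 = 53240 - 96 = 53144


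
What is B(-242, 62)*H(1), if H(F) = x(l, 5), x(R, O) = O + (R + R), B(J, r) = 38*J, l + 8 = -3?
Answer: 156332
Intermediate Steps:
l = -11 (l = -8 - 3 = -11)
x(R, O) = O + 2*R
H(F) = -17 (H(F) = 5 + 2*(-11) = 5 - 22 = -17)
B(-242, 62)*H(1) = (38*(-242))*(-17) = -9196*(-17) = 156332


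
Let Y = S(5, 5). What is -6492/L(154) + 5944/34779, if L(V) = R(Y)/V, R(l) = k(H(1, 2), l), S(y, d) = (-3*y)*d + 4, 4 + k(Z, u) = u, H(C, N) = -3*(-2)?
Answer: 11590459024/869475 ≈ 13330.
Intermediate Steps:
H(C, N) = 6
k(Z, u) = -4 + u
S(y, d) = 4 - 3*d*y (S(y, d) = -3*d*y + 4 = 4 - 3*d*y)
Y = -71 (Y = 4 - 3*5*5 = 4 - 75 = -71)
R(l) = -4 + l
L(V) = -75/V (L(V) = (-4 - 71)/V = -75/V)
-6492/L(154) + 5944/34779 = -6492/((-75/154)) + 5944/34779 = -6492/((-75*1/154)) + 5944*(1/34779) = -6492/(-75/154) + 5944/34779 = -6492*(-154/75) + 5944/34779 = 333256/25 + 5944/34779 = 11590459024/869475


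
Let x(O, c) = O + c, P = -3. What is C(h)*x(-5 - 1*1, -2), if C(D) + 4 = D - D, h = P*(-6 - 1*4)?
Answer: 32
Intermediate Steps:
h = 30 (h = -3*(-6 - 1*4) = -3*(-6 - 4) = -3*(-10) = 30)
C(D) = -4 (C(D) = -4 + (D - D) = -4 + 0 = -4)
C(h)*x(-5 - 1*1, -2) = -4*((-5 - 1*1) - 2) = -4*((-5 - 1) - 2) = -4*(-6 - 2) = -4*(-8) = 32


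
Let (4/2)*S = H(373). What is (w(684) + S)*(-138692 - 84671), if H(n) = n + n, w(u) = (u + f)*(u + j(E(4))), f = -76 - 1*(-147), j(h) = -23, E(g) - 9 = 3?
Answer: -111553736364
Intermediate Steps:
E(g) = 12 (E(g) = 9 + 3 = 12)
f = 71 (f = -76 + 147 = 71)
w(u) = (-23 + u)*(71 + u) (w(u) = (u + 71)*(u - 23) = (71 + u)*(-23 + u) = (-23 + u)*(71 + u))
H(n) = 2*n
S = 373 (S = (2*373)/2 = (½)*746 = 373)
(w(684) + S)*(-138692 - 84671) = ((-1633 + 684² + 48*684) + 373)*(-138692 - 84671) = ((-1633 + 467856 + 32832) + 373)*(-223363) = (499055 + 373)*(-223363) = 499428*(-223363) = -111553736364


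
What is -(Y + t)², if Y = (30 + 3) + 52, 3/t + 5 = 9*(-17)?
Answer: -180284329/24964 ≈ -7221.8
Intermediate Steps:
t = -3/158 (t = 3/(-5 + 9*(-17)) = 3/(-5 - 153) = 3/(-158) = 3*(-1/158) = -3/158 ≈ -0.018987)
Y = 85 (Y = 33 + 52 = 85)
-(Y + t)² = -(85 - 3/158)² = -(13427/158)² = -1*180284329/24964 = -180284329/24964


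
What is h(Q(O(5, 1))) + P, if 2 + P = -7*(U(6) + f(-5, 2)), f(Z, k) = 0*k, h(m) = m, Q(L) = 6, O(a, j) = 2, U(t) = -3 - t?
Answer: 67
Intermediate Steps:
f(Z, k) = 0
P = 61 (P = -2 - 7*((-3 - 1*6) + 0) = -2 - 7*((-3 - 6) + 0) = -2 - 7*(-9 + 0) = -2 - 7*(-9) = -2 + 63 = 61)
h(Q(O(5, 1))) + P = 6 + 61 = 67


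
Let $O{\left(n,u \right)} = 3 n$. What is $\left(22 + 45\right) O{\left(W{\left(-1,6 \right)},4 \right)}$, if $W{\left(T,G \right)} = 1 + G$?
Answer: $1407$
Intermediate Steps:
$\left(22 + 45\right) O{\left(W{\left(-1,6 \right)},4 \right)} = \left(22 + 45\right) 3 \left(1 + 6\right) = 67 \cdot 3 \cdot 7 = 67 \cdot 21 = 1407$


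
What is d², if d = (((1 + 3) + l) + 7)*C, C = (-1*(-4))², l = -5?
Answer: 9216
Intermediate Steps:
C = 16 (C = 4² = 16)
d = 96 (d = (((1 + 3) - 5) + 7)*16 = ((4 - 5) + 7)*16 = (-1 + 7)*16 = 6*16 = 96)
d² = 96² = 9216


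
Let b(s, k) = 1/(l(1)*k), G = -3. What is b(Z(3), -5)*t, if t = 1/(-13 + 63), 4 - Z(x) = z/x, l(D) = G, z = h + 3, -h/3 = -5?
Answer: 1/750 ≈ 0.0013333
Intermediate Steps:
h = 15 (h = -3*(-5) = 15)
z = 18 (z = 15 + 3 = 18)
l(D) = -3
Z(x) = 4 - 18/x
t = 1/50 ≈ 0.020000
b(s, k) = -1/(3*k) (b(s, k) = 1/(-3*k) = -1/(3*k))
b(Z(3), -5)*t = -⅓/(-5)*(1/50) = -⅓*(-⅕)*(1/50) = (1/15)*(1/50) = 1/750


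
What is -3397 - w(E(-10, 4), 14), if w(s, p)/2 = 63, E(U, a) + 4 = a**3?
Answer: -3523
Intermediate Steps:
E(U, a) = -4 + a**3
w(s, p) = 126 (w(s, p) = 2*63 = 126)
-3397 - w(E(-10, 4), 14) = -3397 - 1*126 = -3397 - 126 = -3523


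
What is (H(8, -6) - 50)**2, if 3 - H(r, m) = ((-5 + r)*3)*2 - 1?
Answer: 4096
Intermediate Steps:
H(r, m) = 34 - 6*r (H(r, m) = 3 - (((-5 + r)*3)*2 - 1) = 3 - ((-15 + 3*r)*2 - 1) = 3 - ((-30 + 6*r) - 1) = 3 - (-31 + 6*r) = 3 + (31 - 6*r) = 34 - 6*r)
(H(8, -6) - 50)**2 = ((34 - 6*8) - 50)**2 = ((34 - 48) - 50)**2 = (-14 - 50)**2 = (-64)**2 = 4096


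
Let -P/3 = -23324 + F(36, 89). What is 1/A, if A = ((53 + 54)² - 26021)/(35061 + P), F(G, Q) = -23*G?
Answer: -107517/14572 ≈ -7.3783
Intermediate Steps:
P = 72456 (P = -3*(-23324 - 23*36) = -3*(-23324 - 828) = -3*(-24152) = 72456)
A = -14572/107517 (A = ((53 + 54)² - 26021)/(35061 + 72456) = (107² - 26021)/107517 = (11449 - 26021)*(1/107517) = -14572*1/107517 = -14572/107517 ≈ -0.13553)
1/A = 1/(-14572/107517) = -107517/14572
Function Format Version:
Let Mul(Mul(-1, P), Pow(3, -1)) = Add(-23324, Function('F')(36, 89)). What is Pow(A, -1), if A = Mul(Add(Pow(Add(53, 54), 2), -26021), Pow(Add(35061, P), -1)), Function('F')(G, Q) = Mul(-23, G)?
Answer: Rational(-107517, 14572) ≈ -7.3783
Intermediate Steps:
P = 72456 (P = Mul(-3, Add(-23324, Mul(-23, 36))) = Mul(-3, Add(-23324, -828)) = Mul(-3, -24152) = 72456)
A = Rational(-14572, 107517) (A = Mul(Add(Pow(Add(53, 54), 2), -26021), Pow(Add(35061, 72456), -1)) = Mul(Add(Pow(107, 2), -26021), Pow(107517, -1)) = Mul(Add(11449, -26021), Rational(1, 107517)) = Mul(-14572, Rational(1, 107517)) = Rational(-14572, 107517) ≈ -0.13553)
Pow(A, -1) = Pow(Rational(-14572, 107517), -1) = Rational(-107517, 14572)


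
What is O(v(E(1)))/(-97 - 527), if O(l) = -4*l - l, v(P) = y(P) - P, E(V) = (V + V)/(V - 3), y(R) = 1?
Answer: 5/312 ≈ 0.016026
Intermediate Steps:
E(V) = 2*V/(-3 + V) (E(V) = (2*V)/(-3 + V) = 2*V/(-3 + V))
v(P) = 1 - P
O(l) = -5*l
O(v(E(1)))/(-97 - 527) = (-5*(1 - 2/(-3 + 1)))/(-97 - 527) = (-5*(1 - 2/(-2)))/(-624) = -(-5)*(1 - 2*(-1)/2)/624 = -(-5)*(1 - 1*(-1))/624 = -(-5)*(1 + 1)/624 = -(-5)*2/624 = -1/624*(-10) = 5/312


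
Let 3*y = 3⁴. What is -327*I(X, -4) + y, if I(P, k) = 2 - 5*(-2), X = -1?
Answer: -3897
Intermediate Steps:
I(P, k) = 12 (I(P, k) = 2 + 10 = 12)
y = 27 (y = (⅓)*3⁴ = (⅓)*81 = 27)
-327*I(X, -4) + y = -327*12 + 27 = -3924 + 27 = -3897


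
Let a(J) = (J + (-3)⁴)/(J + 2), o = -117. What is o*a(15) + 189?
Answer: -8019/17 ≈ -471.71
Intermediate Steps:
a(J) = (81 + J)/(2 + J) (a(J) = (J + 81)/(2 + J) = (81 + J)/(2 + J))
o*a(15) + 189 = -117*(81 + 15)/(2 + 15) + 189 = -117*96/17 + 189 = -11232/17 + 189 = -8019/17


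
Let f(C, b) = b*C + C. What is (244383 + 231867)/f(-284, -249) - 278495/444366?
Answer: 48003586915/7824396528 ≈ 6.1351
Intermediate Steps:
f(C, b) = C + C*b (f(C, b) = C*b + C = C + C*b)
(244383 + 231867)/f(-284, -249) - 278495/444366 = (244383 + 231867)/((-284*(1 - 249))) - 278495/444366 = 476250/((-284*(-248))) - 278495*1/444366 = 476250/70432 - 278495/444366 = 476250*(1/70432) - 278495/444366 = 238125/35216 - 278495/444366 = 48003586915/7824396528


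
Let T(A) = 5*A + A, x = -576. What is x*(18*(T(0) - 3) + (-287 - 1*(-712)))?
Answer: -213696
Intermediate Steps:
T(A) = 6*A
x*(18*(T(0) - 3) + (-287 - 1*(-712))) = -576*(18*(6*0 - 3) + (-287 - 1*(-712))) = -576*(18*(0 - 3) + (-287 + 712)) = -576*(18*(-3) + 425) = -576*(-54 + 425) = -576*371 = -213696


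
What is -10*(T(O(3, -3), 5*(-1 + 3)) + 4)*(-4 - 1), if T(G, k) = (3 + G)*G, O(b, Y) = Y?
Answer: 200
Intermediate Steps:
T(G, k) = G*(3 + G)
-10*(T(O(3, -3), 5*(-1 + 3)) + 4)*(-4 - 1) = -10*(-3*(3 - 3) + 4)*(-4 - 1) = -10*(-3*0 + 4)*(-5) = -10*(0 + 4)*(-5) = -40*(-5) = -10*(-20) = 200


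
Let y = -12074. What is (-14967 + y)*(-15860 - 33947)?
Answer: 1346831087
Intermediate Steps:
(-14967 + y)*(-15860 - 33947) = (-14967 - 12074)*(-15860 - 33947) = -27041*(-49807) = 1346831087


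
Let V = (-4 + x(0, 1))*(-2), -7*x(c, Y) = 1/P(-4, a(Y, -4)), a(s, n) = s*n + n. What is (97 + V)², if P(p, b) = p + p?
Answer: 8637721/784 ≈ 11018.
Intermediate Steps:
a(s, n) = n + n*s (a(s, n) = n*s + n = n + n*s)
P(p, b) = 2*p
x(c, Y) = 1/56 (x(c, Y) = -1/(7*(2*(-4))) = -⅐/(-8) = -⅐*(-⅛) = 1/56)
V = 223/28 (V = (-4 + 1/56)*(-2) = -223/56*(-2) = 223/28 ≈ 7.9643)
(97 + V)² = (97 + 223/28)² = (2939/28)² = 8637721/784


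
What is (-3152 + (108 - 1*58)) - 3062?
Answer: -6164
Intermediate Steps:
(-3152 + (108 - 1*58)) - 3062 = (-3152 + (108 - 58)) - 3062 = (-3152 + 50) - 3062 = -3102 - 3062 = -6164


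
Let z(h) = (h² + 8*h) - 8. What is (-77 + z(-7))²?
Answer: 8464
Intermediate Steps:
z(h) = -8 + h² + 8*h
(-77 + z(-7))² = (-77 + (-8 + (-7)² + 8*(-7)))² = (-77 + (-8 + 49 - 56))² = (-77 - 15)² = (-92)² = 8464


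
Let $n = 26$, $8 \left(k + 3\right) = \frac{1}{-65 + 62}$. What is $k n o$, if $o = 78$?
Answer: $- \frac{12337}{2} \approx -6168.5$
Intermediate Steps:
$k = - \frac{73}{24}$ ($k = -3 + \frac{1}{8 \left(-65 + 62\right)} = -3 + \frac{1}{8 \left(-3\right)} = -3 + \frac{1}{8} \left(- \frac{1}{3}\right) = -3 - \frac{1}{24} = - \frac{73}{24} \approx -3.0417$)
$k n o = \left(- \frac{73}{24}\right) 26 \cdot 78 = \left(- \frac{949}{12}\right) 78 = - \frac{12337}{2}$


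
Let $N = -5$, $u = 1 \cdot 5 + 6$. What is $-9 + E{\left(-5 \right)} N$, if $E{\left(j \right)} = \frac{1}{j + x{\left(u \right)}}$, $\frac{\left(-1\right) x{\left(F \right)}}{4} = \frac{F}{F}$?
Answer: $- \frac{76}{9} \approx -8.4444$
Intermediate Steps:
$u = 11$ ($u = 5 + 6 = 11$)
$x{\left(F \right)} = -4$ ($x{\left(F \right)} = - 4 \frac{F}{F} = \left(-4\right) 1 = -4$)
$E{\left(j \right)} = \frac{1}{-4 + j}$ ($E{\left(j \right)} = \frac{1}{j - 4} = \frac{1}{-4 + j}$)
$-9 + E{\left(-5 \right)} N = -9 + \frac{1}{-4 - 5} \left(-5\right) = -9 + \frac{1}{-9} \left(-5\right) = -9 - - \frac{5}{9} = -9 + \frac{5}{9} = - \frac{76}{9}$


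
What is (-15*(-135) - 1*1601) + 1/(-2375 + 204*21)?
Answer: 809417/1909 ≈ 424.00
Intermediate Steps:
(-15*(-135) - 1*1601) + 1/(-2375 + 204*21) = (2025 - 1601) + 1/(-2375 + 4284) = 424 + 1/1909 = 809417/1909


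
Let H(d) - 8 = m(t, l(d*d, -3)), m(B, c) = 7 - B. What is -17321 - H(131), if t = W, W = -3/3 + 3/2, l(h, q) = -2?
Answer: -34671/2 ≈ -17336.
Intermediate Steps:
W = ½ (W = -3*⅓ + 3*(½) = -1 + 3/2 = ½ ≈ 0.50000)
t = ½ ≈ 0.50000
H(d) = 29/2 (H(d) = 8 + (7 - 1*½) = 8 + (7 - ½) = 8 + 13/2 = 29/2)
-17321 - H(131) = -17321 - 1*29/2 = -17321 - 29/2 = -34671/2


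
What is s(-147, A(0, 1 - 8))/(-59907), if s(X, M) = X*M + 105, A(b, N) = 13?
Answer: 602/19969 ≈ 0.030147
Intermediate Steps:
s(X, M) = 105 + M*X (s(X, M) = M*X + 105 = 105 + M*X)
s(-147, A(0, 1 - 8))/(-59907) = (105 + 13*(-147))/(-59907) = (105 - 1911)*(-1/59907) = -1806*(-1/59907) = 602/19969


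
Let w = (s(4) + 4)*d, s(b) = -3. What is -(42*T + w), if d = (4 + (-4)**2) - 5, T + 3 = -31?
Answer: 1413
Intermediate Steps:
T = -34 (T = -3 - 31 = -34)
d = 15 (d = (4 + 16) - 5 = 20 - 5 = 15)
w = 15 (w = (-3 + 4)*15 = 1*15 = 15)
-(42*T + w) = -(42*(-34) + 15) = -(-1428 + 15) = -1*(-1413) = 1413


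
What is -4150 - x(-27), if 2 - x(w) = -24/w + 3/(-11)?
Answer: -410987/99 ≈ -4151.4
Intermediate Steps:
x(w) = 25/11 + 24/w (x(w) = 2 - (-24/w + 3/(-11)) = 2 - (-24/w + 3*(-1/11)) = 2 - (-24/w - 3/11) = 2 - (-3/11 - 24/w) = 2 + (3/11 + 24/w) = 25/11 + 24/w)
-4150 - x(-27) = -4150 - (25/11 + 24/(-27)) = -4150 - (25/11 + 24*(-1/27)) = -4150 - (25/11 - 8/9) = -4150 - 1*137/99 = -4150 - 137/99 = -410987/99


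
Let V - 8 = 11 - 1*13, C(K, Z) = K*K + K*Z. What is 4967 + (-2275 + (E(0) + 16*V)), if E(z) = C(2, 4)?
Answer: 2800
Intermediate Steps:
C(K, Z) = K**2 + K*Z
E(z) = 12 (E(z) = 2*(2 + 4) = 2*6 = 12)
V = 6 (V = 8 + (11 - 1*13) = 8 + (11 - 13) = 8 - 2 = 6)
4967 + (-2275 + (E(0) + 16*V)) = 4967 + (-2275 + (12 + 16*6)) = 4967 + (-2275 + (12 + 96)) = 4967 + (-2275 + 108) = 4967 - 2167 = 2800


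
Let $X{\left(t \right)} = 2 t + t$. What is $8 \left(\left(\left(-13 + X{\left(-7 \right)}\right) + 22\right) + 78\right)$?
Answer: $528$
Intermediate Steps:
$X{\left(t \right)} = 3 t$
$8 \left(\left(\left(-13 + X{\left(-7 \right)}\right) + 22\right) + 78\right) = 8 \left(\left(\left(-13 + 3 \left(-7\right)\right) + 22\right) + 78\right) = 8 \left(\left(\left(-13 - 21\right) + 22\right) + 78\right) = 8 \left(\left(-34 + 22\right) + 78\right) = 8 \left(-12 + 78\right) = 8 \cdot 66 = 528$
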